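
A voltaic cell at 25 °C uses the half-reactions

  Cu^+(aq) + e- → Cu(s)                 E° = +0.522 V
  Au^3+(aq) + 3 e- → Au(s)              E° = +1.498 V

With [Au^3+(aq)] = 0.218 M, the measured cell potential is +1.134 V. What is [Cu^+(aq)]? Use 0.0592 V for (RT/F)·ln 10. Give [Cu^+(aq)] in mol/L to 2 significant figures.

0.0013 M

The Au³⁺/Au couple has the larger reduction potential, so it is the cathode: E°cell = +1.498 − (+0.522) = +0.976 V and n = 3.
Since E = E° − (0.0592/n)·log Q, log Q = n(E° − E)/0.0592 = −8.007.
For Au^3+(aq) + 3 Cu(s) → Au(s) + 3 Cu^+(aq), the reaction quotient is Q = [Cu^+(aq)]^3 / [Au^3+(aq)].
Solving for the unknown gives log [Cu^+(aq)] = −2.890, so [Cu^+(aq)] ≈ 0.0013 M.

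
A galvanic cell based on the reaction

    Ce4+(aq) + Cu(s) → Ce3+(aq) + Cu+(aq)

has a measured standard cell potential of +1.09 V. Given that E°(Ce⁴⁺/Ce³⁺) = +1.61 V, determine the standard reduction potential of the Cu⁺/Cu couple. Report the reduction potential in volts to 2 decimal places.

+0.52 V

In the reaction as written the Ce⁴⁺/Ce³⁺ couple is reduced (cathode) and Cu⁺/Cu is oxidized (anode), so E°cell = E°(Ce⁴⁺/Ce³⁺) − E°(Cu⁺/Cu).
E°(Cu⁺/Cu) = E°(cathode) − E°cell = +1.61 − (+1.09) = +0.52 V.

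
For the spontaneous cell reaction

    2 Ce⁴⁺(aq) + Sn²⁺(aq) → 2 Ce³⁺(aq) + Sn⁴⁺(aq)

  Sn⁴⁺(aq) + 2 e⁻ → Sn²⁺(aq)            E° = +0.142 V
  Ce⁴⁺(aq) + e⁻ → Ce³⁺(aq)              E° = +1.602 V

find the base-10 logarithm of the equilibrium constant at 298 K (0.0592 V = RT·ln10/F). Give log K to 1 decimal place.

The Ce⁴⁺/Ce³⁺ couple is reduced (cathode); E°cell = +1.602 − (+0.142) = +1.460 V with n = 2.
At equilibrium E = 0, so log K = nE°cell / 0.0592 = (2)(+1.460) / 0.0592 = 49.3.

log K = 49.3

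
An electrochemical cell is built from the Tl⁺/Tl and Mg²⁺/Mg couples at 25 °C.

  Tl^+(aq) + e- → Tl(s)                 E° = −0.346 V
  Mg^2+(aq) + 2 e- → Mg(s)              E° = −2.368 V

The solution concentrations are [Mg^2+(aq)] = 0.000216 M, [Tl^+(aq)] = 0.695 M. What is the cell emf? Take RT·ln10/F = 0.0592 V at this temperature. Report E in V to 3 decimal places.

Since E°(Tl⁺/Tl) > E°(Mg²⁺/Mg), Tl⁺/Tl serves as the cathode.
E°cell = E°cat − E°an = −0.346 − (−2.368) = +2.022 V; n = 2.
For the overall reaction 2 Tl^+(aq) + Mg(s) → 2 Tl(s) + Mg^2+(aq), Q = [Mg^2+(aq)] / [Tl^+(aq)]^2 = 0.000447, giving log Q = −3.350.
E = E° − (0.0592/n)·log Q = +2.022 − (0.0592/2)(−3.350) = +2.121 V.

+2.121 V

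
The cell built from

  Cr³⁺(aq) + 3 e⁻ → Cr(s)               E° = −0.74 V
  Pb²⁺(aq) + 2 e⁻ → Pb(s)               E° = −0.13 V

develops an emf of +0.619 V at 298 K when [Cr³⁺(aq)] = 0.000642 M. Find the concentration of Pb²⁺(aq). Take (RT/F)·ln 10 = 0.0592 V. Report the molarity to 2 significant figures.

Pb²⁺/Pb is the cathode (higher E°); E°cell = −0.13 − (−0.74) = +0.61 V with n = 6.
From the Nernst equation, log Q = n(E° − E)/0.0592 = 6·(+0.61 − (+0.619))/0.0592 = −0.912.
For 3 Pb²⁺(aq) + 2 Cr(s) → 3 Pb(s) + 2 Cr³⁺(aq), the reaction quotient is Q = [Cr³⁺(aq)]^2 / [Pb²⁺(aq)]^3.
Substituting the known concentrations and solving, log [Pb²⁺(aq)] = −1.824 and [Pb²⁺(aq)] = 0.015 M.

0.015 M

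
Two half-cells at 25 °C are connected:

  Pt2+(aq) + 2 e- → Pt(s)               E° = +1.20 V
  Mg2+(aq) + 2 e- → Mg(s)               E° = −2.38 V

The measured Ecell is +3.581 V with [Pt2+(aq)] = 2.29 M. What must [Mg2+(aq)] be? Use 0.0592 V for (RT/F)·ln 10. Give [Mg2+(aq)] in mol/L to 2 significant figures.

2.1 M

Pt²⁺/Pt is the cathode (higher E°); E°cell = +1.20 − (−2.38) = +3.58 V with n = 2.
From the Nernst equation, log Q = n(E° − E)/0.0592 = 2·(+3.58 − (+3.581))/0.0592 = −0.034.
The balanced reaction is Pt2+(aq) + Mg(s) → Pt(s) + Mg2+(aq), so Q = [Mg2+(aq)] / [Pt2+(aq)].
Substituting the known concentrations and solving, log [Mg2+(aq)] = 0.326 and [Mg2+(aq)] = 2.1 M.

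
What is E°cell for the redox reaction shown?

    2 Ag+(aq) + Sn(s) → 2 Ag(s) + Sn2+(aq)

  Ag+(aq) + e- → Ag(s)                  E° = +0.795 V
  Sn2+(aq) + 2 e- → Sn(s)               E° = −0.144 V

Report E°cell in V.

Ag+(aq) gains electrons, so the Ag⁺/Ag couple is the cathode; the Sn²⁺/Sn couple is the anode.
E°cell = E°(cathode) − E°(anode) = +0.795 − (−0.144) = +0.939 V.

+0.939 V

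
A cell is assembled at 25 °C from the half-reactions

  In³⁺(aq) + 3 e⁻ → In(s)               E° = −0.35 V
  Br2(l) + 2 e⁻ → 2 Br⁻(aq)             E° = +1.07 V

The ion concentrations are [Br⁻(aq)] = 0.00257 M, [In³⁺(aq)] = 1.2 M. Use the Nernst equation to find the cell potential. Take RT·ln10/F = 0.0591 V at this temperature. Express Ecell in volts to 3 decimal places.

+1.572 V

Br₂/Br⁻ is reduced (cathode, E° = +1.07 V) and In³⁺/In is oxidized (anode).
E°cell = E°cat − E°an = +1.07 − (−0.35) = +1.42 V; n = 6.
Balancing gives 3 Br2(l) + 2 In(s) → 6 Br⁻(aq) + 2 In³⁺(aq); hence Q = [Br⁻(aq)]^6·[In³⁺(aq)]^2 = 4.15×10^−16 (log Q = −15.382).
By the Nernst equation, E = +1.42 − (0.0591/6)·(−15.382) = +1.572 V.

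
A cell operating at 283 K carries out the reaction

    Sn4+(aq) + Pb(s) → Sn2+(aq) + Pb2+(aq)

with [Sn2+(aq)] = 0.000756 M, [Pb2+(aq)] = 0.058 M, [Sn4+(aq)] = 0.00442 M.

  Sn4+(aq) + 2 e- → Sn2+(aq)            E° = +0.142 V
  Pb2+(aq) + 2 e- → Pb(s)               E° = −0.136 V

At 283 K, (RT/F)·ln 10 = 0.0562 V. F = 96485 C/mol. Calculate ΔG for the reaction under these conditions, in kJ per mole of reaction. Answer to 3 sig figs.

−64.5 kJ/mol

With Sn⁴⁺/Sn²⁺ reduced at the cathode, E°cell = +0.142 − (−0.136) = +0.278 V and n = 2.
Q = ([Sn2+(aq)]·[Pb2+(aq)]) / [Sn4+(aq)] = 0.00992, so log Q = −2.003 and E = +0.278 − (0.0562/2)(−2.003) = +0.3343 V.
ΔG = −nFE = −(2)(96485)(+0.3343) J/mol = −64.5 kJ/mol.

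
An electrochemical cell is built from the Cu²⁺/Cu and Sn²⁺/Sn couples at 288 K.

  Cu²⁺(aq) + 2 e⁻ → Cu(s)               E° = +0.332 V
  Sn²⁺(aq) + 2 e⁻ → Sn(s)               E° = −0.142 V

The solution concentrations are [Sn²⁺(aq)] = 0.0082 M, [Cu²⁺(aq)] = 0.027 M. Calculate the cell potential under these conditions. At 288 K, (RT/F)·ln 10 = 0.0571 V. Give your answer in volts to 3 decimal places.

Cu²⁺/Cu is reduced (cathode, E° = +0.332 V) and Sn²⁺/Sn is oxidized (anode).
E°cell = +0.332 − (−0.142) = +0.474 V, with n = 2 electrons transferred.
For the overall reaction Cu²⁺(aq) + Sn(s) → Cu(s) + Sn²⁺(aq), Q = [Sn²⁺(aq)] / [Cu²⁺(aq)] = 0.304, giving log Q = −0.518.
E = E° − (0.0571/n)·log Q = +0.474 − (0.0571/2)(−0.518) = +0.489 V.

+0.489 V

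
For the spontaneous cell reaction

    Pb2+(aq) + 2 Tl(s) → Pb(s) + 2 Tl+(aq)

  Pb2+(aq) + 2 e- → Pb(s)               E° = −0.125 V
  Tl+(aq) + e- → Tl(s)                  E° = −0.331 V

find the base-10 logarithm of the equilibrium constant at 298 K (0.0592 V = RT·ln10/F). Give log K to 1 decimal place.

log K = 7.0

The Pb²⁺/Pb couple is reduced (cathode); E°cell = −0.125 − (−0.331) = +0.206 V with n = 2.
At equilibrium E = 0, so log K = nE°cell / 0.0592 = (2)(+0.206) / 0.0592 = 7.0.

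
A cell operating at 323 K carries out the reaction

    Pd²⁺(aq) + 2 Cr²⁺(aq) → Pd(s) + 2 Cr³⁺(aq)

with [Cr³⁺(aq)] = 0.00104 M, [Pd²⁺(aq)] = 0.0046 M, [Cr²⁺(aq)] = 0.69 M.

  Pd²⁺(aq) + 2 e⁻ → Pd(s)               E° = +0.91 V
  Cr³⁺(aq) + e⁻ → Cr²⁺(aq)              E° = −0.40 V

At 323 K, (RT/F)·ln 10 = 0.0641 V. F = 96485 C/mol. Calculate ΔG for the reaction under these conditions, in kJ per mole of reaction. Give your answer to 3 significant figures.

E°cell = +0.91 − (−0.40) = +1.31 V; the balanced reaction transfers n = 2 electrons.
Q = [Cr³⁺(aq)]^2 / ([Pd²⁺(aq)]·[Cr²⁺(aq)]^2) = 0.000494, so log Q = −3.306 and E = +1.31 − (0.0641/2)(−3.306) = +1.4160 V.
Finally ΔG = −nFE = −(2)(96485 C/mol)(+1.4160 V) = −273 kJ/mol.

−273 kJ/mol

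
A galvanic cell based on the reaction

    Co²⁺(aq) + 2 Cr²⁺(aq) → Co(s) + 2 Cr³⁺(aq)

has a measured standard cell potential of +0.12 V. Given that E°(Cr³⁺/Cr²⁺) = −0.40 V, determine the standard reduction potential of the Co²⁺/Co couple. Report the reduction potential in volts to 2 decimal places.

−0.28 V

In the reaction as written the Co²⁺/Co couple is reduced (cathode) and Cr³⁺/Cr²⁺ is oxidized (anode), so E°cell = E°(Co²⁺/Co) − E°(Cr³⁺/Cr²⁺).
E°(Co²⁺/Co) = E°cell + E°(anode) = +0.12 + (−0.40) = −0.28 V.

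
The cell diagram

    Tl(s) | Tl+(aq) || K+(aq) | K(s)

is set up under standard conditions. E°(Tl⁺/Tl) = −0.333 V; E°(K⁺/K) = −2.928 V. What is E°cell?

By convention the left-hand electrode in cell notation is the anode (oxidation) and the right-hand electrode is the cathode (reduction).
E°cell = E°(right) − E°(left) = −2.928 − (−0.333) = −2.595 V.
The negative sign shows that, as written, the cell would require an external voltage to drive the reaction.

−2.595 V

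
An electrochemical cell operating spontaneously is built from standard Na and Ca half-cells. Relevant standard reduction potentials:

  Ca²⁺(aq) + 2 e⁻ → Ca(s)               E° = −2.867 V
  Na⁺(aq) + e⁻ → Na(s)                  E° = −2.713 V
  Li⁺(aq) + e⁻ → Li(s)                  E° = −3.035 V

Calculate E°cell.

+0.154 V

Of the two couples in this cell, the one with the more positive reduction potential is reduced at the cathode: here that is Na⁺/Na (−2.713 V); Ca²⁺/Ca (−2.867 V) is the anode.
E°cell = E°(cathode) − E°(anode) = −2.713 − (−2.867) = +0.154 V.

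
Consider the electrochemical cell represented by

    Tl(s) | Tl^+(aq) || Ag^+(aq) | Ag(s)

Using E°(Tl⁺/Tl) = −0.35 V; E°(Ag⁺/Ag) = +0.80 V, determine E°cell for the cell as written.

+1.15 V

By convention the left-hand electrode in cell notation is the anode (oxidation) and the right-hand electrode is the cathode (reduction).
E°cell = E°(right) − E°(left) = +0.80 − (−0.35) = +1.15 V.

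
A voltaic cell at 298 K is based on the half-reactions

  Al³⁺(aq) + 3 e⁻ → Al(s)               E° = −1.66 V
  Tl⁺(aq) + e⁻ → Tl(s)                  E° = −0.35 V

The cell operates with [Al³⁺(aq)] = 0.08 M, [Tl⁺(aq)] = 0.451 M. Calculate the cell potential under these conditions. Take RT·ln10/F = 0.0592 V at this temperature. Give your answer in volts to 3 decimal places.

Since E°(Tl⁺/Tl) > E°(Al³⁺/Al), Tl⁺/Tl serves as the cathode.
E°cell = −0.35 − (−1.66) = +1.31 V, with n = 3 electrons transferred.
The balanced reaction is 3 Tl⁺(aq) + Al(s) → 3 Tl(s) + Al³⁺(aq), so Q = [Al³⁺(aq)] / [Tl⁺(aq)]^3 = 0.872 and log Q = −0.059.
Applying E = E° − (RT ln10/nF)·log Q gives +1.31 − (0.0592/3)(−0.059) = +1.311 V.

+1.311 V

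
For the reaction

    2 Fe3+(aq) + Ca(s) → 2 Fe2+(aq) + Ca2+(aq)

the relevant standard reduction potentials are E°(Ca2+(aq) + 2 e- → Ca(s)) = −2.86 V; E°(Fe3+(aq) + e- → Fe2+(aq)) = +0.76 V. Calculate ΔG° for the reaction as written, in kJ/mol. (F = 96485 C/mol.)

In the reaction as written Fe3+(aq) is reduced, so the Fe³⁺/Fe²⁺ couple is the cathode and Ca²⁺/Ca is the anode.
E°cell = +0.76 − (−2.86) = +3.62 V; balancing electrons gives n = 2.
ΔG° = −nFE°cell = −(2)(96485)(+3.62) J/mol = −699 kJ/mol.

−699 kJ/mol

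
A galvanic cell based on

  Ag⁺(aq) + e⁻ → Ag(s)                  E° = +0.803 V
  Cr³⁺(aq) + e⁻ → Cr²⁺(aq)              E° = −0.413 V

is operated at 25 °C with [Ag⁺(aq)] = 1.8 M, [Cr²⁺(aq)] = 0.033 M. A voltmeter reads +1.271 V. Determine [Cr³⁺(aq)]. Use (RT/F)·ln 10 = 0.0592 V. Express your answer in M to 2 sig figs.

With Ag⁺/Ag at the cathode and Cr³⁺/Cr²⁺ at the anode, E°cell = +0.803 − (−0.413) = +1.216 V (n = 1).
From the Nernst equation, log Q = n(E° − E)/0.0592 = 1·(+1.216 − (+1.271))/0.0592 = −0.929.
Balancing electrons gives Ag⁺(aq) + Cr²⁺(aq) → Ag(s) + Cr³⁺(aq); thus Q = [Cr³⁺(aq)] / ([Ag⁺(aq)]·[Cr²⁺(aq)]).
Solving for the unknown gives log [Cr³⁺(aq)] = −2.155, so [Cr³⁺(aq)] ≈ 0.0070 M.

0.0070 M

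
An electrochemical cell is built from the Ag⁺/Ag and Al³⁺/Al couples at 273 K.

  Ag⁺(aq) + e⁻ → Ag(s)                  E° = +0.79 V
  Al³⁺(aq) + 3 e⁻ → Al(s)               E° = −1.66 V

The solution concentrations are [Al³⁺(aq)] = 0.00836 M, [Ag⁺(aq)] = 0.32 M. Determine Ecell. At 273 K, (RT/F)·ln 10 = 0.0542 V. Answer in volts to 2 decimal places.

Ag⁺/Ag is reduced (cathode, E° = +0.79 V) and Al³⁺/Al is oxidized (anode).
E°cell = +0.79 − (−1.66) = +2.45 V, with n = 3 electrons transferred.
For the overall reaction 3 Ag⁺(aq) + Al(s) → 3 Ag(s) + Al³⁺(aq), Q = [Al³⁺(aq)] / [Ag⁺(aq)]^3 = 0.255, giving log Q = −0.593.
By the Nernst equation, E = +2.45 − (0.0542/3)·(−0.593) = +2.46 V.

+2.46 V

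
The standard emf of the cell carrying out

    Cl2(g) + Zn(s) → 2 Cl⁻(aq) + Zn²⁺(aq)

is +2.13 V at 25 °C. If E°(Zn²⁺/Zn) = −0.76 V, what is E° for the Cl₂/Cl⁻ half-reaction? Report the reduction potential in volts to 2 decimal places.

+1.37 V

In the reaction as written the Cl₂/Cl⁻ couple is reduced (cathode) and Zn²⁺/Zn is oxidized (anode), so E°cell = E°(Cl₂/Cl⁻) − E°(Zn²⁺/Zn).
E°(Cl₂/Cl⁻) = E°cell + E°(anode) = +2.13 + (−0.76) = +1.37 V.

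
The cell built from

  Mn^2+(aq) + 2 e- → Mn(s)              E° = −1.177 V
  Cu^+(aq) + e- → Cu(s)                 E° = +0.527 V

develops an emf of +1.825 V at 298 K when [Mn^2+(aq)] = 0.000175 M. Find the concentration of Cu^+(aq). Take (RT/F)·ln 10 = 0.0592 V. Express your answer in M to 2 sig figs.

The Cu⁺/Cu couple has the larger reduction potential, so it is the cathode: E°cell = +0.527 − (−1.177) = +1.704 V and n = 2.
From the Nernst equation, log Q = n(E° − E)/0.0592 = 2·(+1.704 − (+1.825))/0.0592 = −4.088.
The balanced reaction is 2 Cu^+(aq) + Mn(s) → 2 Cu(s) + Mn^2+(aq), so Q = [Mn^2+(aq)] / [Cu^+(aq)]^2.
Solving for the unknown gives log [Cu^+(aq)] = 0.166, so [Cu^+(aq)] ≈ 1.5 M.

1.5 M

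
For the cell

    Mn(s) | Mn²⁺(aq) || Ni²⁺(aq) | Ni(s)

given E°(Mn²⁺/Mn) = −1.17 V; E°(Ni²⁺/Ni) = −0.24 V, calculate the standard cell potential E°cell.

+0.93 V

By convention the left-hand electrode in cell notation is the anode (oxidation) and the right-hand electrode is the cathode (reduction).
E°cell = E°(right) − E°(left) = −0.24 − (−1.17) = +0.93 V.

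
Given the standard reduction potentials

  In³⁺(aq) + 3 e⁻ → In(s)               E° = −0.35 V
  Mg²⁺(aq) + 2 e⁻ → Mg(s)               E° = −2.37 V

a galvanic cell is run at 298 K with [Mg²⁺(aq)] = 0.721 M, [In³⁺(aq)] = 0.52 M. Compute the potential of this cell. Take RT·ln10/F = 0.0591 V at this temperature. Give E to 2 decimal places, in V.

+2.02 V

Since E°(In³⁺/In) > E°(Mg²⁺/Mg), In³⁺/In serves as the cathode.
E°cell = E°cat − E°an = −0.35 − (−2.37) = +2.02 V; n = 6.
Balancing gives 2 In³⁺(aq) + 3 Mg(s) → 2 In(s) + 3 Mg²⁺(aq); hence Q = [Mg²⁺(aq)]^3 / [In³⁺(aq)]^2 = 1.39 (log Q = 0.142).
By the Nernst equation, E = +2.02 − (0.0591/6)·(0.142) = +2.02 V.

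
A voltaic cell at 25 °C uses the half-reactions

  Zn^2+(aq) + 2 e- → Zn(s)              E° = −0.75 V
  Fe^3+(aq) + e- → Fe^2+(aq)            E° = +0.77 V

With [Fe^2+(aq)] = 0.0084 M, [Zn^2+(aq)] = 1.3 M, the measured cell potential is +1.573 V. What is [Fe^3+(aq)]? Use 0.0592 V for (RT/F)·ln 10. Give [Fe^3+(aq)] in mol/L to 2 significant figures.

The Fe³⁺/Fe²⁺ couple has the larger reduction potential, so it is the cathode: E°cell = +0.77 − (−0.75) = +1.52 V and n = 2.
Since E = E° − (0.0592/n)·log Q, log Q = n(E° − E)/0.0592 = −1.791.
The balanced reaction is 2 Fe^3+(aq) + Zn(s) → 2 Fe^2+(aq) + Zn^2+(aq), so Q = ([Fe^2+(aq)]^2·[Zn^2+(aq)]) / [Fe^3+(aq)]^2.
Solving for the unknown gives log [Fe^3+(aq)] = −1.123, so [Fe^3+(aq)] ≈ 0.075 M.

0.075 M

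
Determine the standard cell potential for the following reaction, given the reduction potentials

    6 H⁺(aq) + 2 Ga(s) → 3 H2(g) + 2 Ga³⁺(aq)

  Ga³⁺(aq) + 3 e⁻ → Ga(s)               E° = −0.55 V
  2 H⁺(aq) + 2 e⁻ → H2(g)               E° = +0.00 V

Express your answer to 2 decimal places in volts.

In the reaction as written, H⁺(aq) is reduced (cathode) and Ga³⁺(aq) is produced by oxidation at the anode.
E°cell = E°(cathode) − E°(anode) = +0.00 − (−0.55) = +0.55 V.

+0.55 V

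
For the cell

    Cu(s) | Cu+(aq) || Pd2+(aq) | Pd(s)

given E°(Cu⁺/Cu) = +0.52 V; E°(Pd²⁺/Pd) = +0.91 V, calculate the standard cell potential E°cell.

+0.39 V

By convention the left-hand electrode in cell notation is the anode (oxidation) and the right-hand electrode is the cathode (reduction).
E°cell = E°(right) − E°(left) = +0.91 − (+0.52) = +0.39 V.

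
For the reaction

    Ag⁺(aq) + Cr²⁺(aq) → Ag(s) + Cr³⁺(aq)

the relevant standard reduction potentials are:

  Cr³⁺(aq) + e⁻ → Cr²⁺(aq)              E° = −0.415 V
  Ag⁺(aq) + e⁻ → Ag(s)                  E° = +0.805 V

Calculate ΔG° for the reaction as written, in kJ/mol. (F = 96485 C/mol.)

−118 kJ/mol

In the reaction as written Ag⁺(aq) is reduced, so the Ag⁺/Ag couple is the cathode and Cr³⁺/Cr²⁺ is the anode.
E°cell = +0.805 − (−0.415) = +1.220 V; balancing electrons gives n = 1.
ΔG° = −nFE°cell = −(1)(96485)(+1.220) J/mol = −118 kJ/mol.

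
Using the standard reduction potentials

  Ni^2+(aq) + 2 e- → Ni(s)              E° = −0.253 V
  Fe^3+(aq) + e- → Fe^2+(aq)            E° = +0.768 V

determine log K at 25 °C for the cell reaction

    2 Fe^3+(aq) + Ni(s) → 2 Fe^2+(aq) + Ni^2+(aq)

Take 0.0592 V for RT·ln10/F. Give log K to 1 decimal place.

The Fe³⁺/Fe²⁺ couple is reduced (cathode); E°cell = +0.768 − (−0.253) = +1.021 V with n = 2.
At equilibrium E = 0, so log K = nE°cell / 0.0592 = (2)(+1.021) / 0.0592 = 34.5.

log K = 34.5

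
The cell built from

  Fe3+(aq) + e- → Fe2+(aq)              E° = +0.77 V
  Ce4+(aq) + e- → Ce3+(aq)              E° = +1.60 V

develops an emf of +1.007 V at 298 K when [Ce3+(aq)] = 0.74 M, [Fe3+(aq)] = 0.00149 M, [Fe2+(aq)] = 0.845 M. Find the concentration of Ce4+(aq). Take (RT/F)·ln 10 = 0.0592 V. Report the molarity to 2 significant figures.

1.3 M

With Ce⁴⁺/Ce³⁺ at the cathode and Fe³⁺/Fe²⁺ at the anode, E°cell = +1.60 − (+0.77) = +0.83 V (n = 1).
Since E = E° − (0.0592/n)·log Q, log Q = n(E° − E)/0.0592 = −2.990.
For Ce4+(aq) + Fe2+(aq) → Ce3+(aq) + Fe3+(aq), the reaction quotient is Q = ([Ce3+(aq)]·[Fe3+(aq)]) / ([Ce4+(aq)]·[Fe2+(aq)]).
Isolating [Ce4+(aq)] in Q = 10^{−2.990} yields log [Ce4+(aq)] = 0.106, i.e. 1.3 M.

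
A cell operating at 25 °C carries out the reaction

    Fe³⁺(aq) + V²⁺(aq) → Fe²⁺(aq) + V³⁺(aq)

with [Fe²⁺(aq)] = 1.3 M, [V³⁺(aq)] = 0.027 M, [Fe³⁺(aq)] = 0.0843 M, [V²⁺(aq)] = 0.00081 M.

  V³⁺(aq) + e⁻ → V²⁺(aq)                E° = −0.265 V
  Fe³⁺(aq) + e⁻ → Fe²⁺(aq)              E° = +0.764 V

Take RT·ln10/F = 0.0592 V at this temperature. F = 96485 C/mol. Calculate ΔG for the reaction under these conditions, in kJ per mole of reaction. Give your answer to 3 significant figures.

−83.8 kJ/mol

With Fe³⁺/Fe²⁺ reduced at the cathode, E°cell = +0.764 − (−0.265) = +1.029 V and n = 1.
Q = ([Fe²⁺(aq)]·[V³⁺(aq)]) / ([Fe³⁺(aq)]·[V²⁺(aq)]) = 514, so log Q = 2.711 and E = +1.029 − (0.0592/1)(2.711) = +0.8685 V.
Then ΔG = −nFE = −1 × 96485 × +0.8685 J/mol = −83.8 kJ/mol.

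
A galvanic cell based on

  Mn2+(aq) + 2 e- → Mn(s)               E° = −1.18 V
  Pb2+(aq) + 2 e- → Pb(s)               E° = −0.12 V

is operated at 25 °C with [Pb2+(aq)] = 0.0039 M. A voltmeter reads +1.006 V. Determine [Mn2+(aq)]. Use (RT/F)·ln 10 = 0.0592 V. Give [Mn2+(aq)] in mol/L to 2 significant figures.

0.26 M

With Pb²⁺/Pb at the cathode and Mn²⁺/Mn at the anode, E°cell = −0.12 − (−1.18) = +1.06 V (n = 2).
From the Nernst equation, log Q = n(E° − E)/0.0592 = 2·(+1.06 − (+1.006))/0.0592 = 1.824.
Balancing electrons gives Pb2+(aq) + Mn(s) → Pb(s) + Mn2+(aq); thus Q = [Mn2+(aq)] / [Pb2+(aq)].
Isolating [Mn2+(aq)] in Q = 10^{1.824} yields log [Mn2+(aq)] = −0.585, i.e. 0.26 M.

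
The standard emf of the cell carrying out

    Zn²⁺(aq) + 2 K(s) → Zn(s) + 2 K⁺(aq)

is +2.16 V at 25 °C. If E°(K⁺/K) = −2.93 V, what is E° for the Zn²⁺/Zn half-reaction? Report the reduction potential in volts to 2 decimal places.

−0.77 V

In the reaction as written the Zn²⁺/Zn couple is reduced (cathode) and K⁺/K is oxidized (anode), so E°cell = E°(Zn²⁺/Zn) − E°(K⁺/K).
E°(Zn²⁺/Zn) = E°cell + E°(anode) = +2.16 + (−2.93) = −0.77 V.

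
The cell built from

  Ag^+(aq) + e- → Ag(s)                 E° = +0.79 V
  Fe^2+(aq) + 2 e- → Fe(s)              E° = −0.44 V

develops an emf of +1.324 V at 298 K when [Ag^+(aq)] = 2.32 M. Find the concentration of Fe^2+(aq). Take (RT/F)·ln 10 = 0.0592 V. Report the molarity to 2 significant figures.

0.0036 M

The Ag⁺/Ag couple has the larger reduction potential, so it is the cathode: E°cell = +0.79 − (−0.44) = +1.23 V and n = 2.
Rearranging E = E° − (0.0592/n)·log Q gives log Q = 2(+1.23 − (+1.324))/0.0592 = −3.176.
The balanced reaction is 2 Ag^+(aq) + Fe(s) → 2 Ag(s) + Fe^2+(aq), so Q = [Fe^2+(aq)] / [Ag^+(aq)]^2.
Isolating [Fe^2+(aq)] in Q = 10^{−3.176} yields log [Fe^2+(aq)] = −2.445, i.e. 0.0036 M.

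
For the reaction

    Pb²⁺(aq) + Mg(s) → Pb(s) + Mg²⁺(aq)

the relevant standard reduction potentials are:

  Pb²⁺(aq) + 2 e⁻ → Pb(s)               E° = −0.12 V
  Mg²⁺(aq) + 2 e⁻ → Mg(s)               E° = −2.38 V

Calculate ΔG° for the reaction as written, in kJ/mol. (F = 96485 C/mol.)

−436 kJ/mol

In the reaction as written Pb²⁺(aq) is reduced, so the Pb²⁺/Pb couple is the cathode and Mg²⁺/Mg is the anode.
E°cell = −0.12 − (−2.38) = +2.26 V; balancing electrons gives n = 2.
ΔG° = −nFE°cell = −(2)(96485)(+2.26) J/mol = −436 kJ/mol.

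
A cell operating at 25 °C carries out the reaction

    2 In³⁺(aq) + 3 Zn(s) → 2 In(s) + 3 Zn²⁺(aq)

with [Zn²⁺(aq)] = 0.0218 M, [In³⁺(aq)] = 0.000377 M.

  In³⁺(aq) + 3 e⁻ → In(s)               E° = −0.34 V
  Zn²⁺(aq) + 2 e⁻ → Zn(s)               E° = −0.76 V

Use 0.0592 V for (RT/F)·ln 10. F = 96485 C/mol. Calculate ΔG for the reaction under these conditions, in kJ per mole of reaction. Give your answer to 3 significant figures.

−232 kJ/mol

E°cell = −0.34 − (−0.76) = +0.42 V; the balanced reaction transfers n = 6 electrons.
Here Q = [Zn²⁺(aq)]^3 / [In³⁺(aq)]^2 = 72.9 (log Q = 1.863), giving E = +0.42 − (0.0592/6)·(1.863) = +0.4016 V.
Then ΔG = −nFE = −6 × 96485 × +0.4016 J/mol = −232 kJ/mol.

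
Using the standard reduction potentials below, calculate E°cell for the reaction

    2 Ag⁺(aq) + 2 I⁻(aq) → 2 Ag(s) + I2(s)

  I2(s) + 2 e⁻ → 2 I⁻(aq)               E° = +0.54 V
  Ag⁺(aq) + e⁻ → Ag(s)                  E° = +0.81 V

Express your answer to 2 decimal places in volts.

Ag⁺(aq) gains electrons, so the Ag⁺/Ag couple is the cathode; the I₂/I⁻ couple is the anode.
E°cell = E°(cathode) − E°(anode) = +0.81 − (+0.54) = +0.27 V.
The positive value indicates the reaction is spontaneous as written.

+0.27 V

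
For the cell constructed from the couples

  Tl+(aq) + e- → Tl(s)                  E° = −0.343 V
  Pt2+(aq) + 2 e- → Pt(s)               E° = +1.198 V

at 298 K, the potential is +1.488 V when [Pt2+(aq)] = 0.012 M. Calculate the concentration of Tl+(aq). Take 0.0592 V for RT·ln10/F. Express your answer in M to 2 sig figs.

0.86 M

The Pt²⁺/Pt couple has the larger reduction potential, so it is the cathode: E°cell = +1.198 − (−0.343) = +1.541 V and n = 2.
From the Nernst equation, log Q = n(E° − E)/0.0592 = 2·(+1.541 − (+1.488))/0.0592 = 1.791.
Balancing electrons gives Pt2+(aq) + 2 Tl(s) → Pt(s) + 2 Tl+(aq); thus Q = [Tl+(aq)]^2 / [Pt2+(aq)].
Solving for the unknown gives log [Tl+(aq)] = −0.065, so [Tl+(aq)] ≈ 0.86 M.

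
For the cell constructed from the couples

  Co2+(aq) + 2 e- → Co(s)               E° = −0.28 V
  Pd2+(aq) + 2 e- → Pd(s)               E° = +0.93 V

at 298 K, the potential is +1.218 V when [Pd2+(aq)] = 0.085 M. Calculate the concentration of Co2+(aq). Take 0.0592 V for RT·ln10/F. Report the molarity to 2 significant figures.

Pd²⁺/Pd is the cathode (higher E°); E°cell = +0.93 − (−0.28) = +1.21 V with n = 2.
From the Nernst equation, log Q = n(E° − E)/0.0592 = 2·(+1.21 − (+1.218))/0.0592 = −0.270.
For Pd2+(aq) + Co(s) → Pd(s) + Co2+(aq), the reaction quotient is Q = [Co2+(aq)] / [Pd2+(aq)].
Isolating [Co2+(aq)] in Q = 10^{−0.270} yields log [Co2+(aq)] = −1.341, i.e. 0.046 M.

0.046 M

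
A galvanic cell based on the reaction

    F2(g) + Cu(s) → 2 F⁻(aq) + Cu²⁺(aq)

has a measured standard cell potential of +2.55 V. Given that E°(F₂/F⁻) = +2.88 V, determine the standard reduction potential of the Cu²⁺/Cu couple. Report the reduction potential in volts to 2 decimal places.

+0.33 V

In the reaction as written the F₂/F⁻ couple is reduced (cathode) and Cu²⁺/Cu is oxidized (anode), so E°cell = E°(F₂/F⁻) − E°(Cu²⁺/Cu).
E°(Cu²⁺/Cu) = E°(cathode) − E°cell = +2.88 − (+2.55) = +0.33 V.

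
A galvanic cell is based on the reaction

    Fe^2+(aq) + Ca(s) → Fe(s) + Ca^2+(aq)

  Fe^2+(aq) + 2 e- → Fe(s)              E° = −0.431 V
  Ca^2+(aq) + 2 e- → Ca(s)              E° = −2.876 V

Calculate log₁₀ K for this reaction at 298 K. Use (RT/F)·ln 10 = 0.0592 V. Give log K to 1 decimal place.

log K = 82.6

The Fe²⁺/Fe couple is reduced (cathode); E°cell = −0.431 − (−2.876) = +2.445 V with n = 2.
At equilibrium E = 0, so log K = nE°cell / 0.0592 = (2)(+2.445) / 0.0592 = 82.6.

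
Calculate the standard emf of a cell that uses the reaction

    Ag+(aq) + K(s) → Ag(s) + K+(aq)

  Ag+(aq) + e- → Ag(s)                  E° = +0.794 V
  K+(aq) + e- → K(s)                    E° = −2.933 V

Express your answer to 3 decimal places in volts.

Ag+(aq) gains electrons, so the Ag⁺/Ag couple is the cathode; the K⁺/K couple is the anode.
E°cell = E°(cathode) − E°(anode) = +0.794 − (−2.933) = +3.727 V.

+3.727 V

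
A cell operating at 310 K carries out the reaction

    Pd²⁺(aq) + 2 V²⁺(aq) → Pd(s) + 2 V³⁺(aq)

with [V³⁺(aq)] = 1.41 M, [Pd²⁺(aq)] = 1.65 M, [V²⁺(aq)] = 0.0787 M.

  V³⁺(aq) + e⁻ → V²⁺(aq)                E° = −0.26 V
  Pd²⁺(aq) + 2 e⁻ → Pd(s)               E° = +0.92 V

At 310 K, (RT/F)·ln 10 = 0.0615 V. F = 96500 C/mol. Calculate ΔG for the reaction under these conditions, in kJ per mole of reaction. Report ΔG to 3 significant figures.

With Pd²⁺/Pd reduced at the cathode, E°cell = +0.92 − (−0.26) = +1.18 V and n = 2.
Here Q = [V³⁺(aq)]^2 / ([Pd²⁺(aq)]·[V²⁺(aq)]^2) = 195 (log Q = 2.289), giving E = +1.18 − (0.0615/2)·(2.289) = +1.1096 V.
Finally ΔG = −nFE = −(2)(96500 C/mol)(+1.1096 V) = −214 kJ/mol.

−214 kJ/mol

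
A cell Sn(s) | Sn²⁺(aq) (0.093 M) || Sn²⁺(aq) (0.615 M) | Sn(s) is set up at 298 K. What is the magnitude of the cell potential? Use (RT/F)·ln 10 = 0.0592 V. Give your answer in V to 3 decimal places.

0.024 V

For a concentration cell E°cell = 0, since both electrodes use the same couple.
The compartment with the higher Sn²⁺(aq) concentration (0.615 M) acts as the cathode; ions are reduced there and produced at the dilute (0.093 M) anode.
With n = 2, Ecell = −(0.0592/2)·log([dilute]/[conc]) = −(0.0592/2)·log(0.093/0.615) = +0.024 V.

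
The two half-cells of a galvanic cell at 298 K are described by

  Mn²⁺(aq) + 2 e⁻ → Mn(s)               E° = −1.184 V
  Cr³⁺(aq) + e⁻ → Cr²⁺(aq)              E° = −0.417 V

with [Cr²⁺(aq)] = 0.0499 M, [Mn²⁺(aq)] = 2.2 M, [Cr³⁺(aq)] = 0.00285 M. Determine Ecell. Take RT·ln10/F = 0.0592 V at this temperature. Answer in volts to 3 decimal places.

The Cr³⁺/Cr²⁺ couple has the more positive E°, so it is the cathode; Mn²⁺/Mn is the anode.
E°cell = −0.417 − (−1.184) = +0.767 V, with n = 2 electrons transferred.
Balancing gives 2 Cr³⁺(aq) + Mn(s) → 2 Cr²⁺(aq) + Mn²⁺(aq); hence Q = ([Cr²⁺(aq)]^2·[Mn²⁺(aq)]) / [Cr³⁺(aq)]^2 = 674 (log Q = 2.829).
E = E° − (0.0592/n)·log Q = +0.767 − (0.0592/2)(2.829) = +0.683 V.

+0.683 V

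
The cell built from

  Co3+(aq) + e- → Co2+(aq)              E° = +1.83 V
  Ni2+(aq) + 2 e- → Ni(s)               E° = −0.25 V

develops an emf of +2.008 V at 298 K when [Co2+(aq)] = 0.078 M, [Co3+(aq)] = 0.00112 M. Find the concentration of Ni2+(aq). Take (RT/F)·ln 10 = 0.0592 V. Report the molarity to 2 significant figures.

With Co³⁺/Co²⁺ at the cathode and Ni²⁺/Ni at the anode, E°cell = +1.83 − (−0.25) = +2.08 V (n = 2).
From the Nernst equation, log Q = n(E° − E)/0.0592 = 2·(+2.08 − (+2.008))/0.0592 = 2.432.
Balancing electrons gives 2 Co3+(aq) + Ni(s) → 2 Co2+(aq) + Ni2+(aq); thus Q = ([Co2+(aq)]^2·[Ni2+(aq)]) / [Co3+(aq)]^2.
Substituting the known concentrations and solving, log [Ni2+(aq)] = −1.254 and [Ni2+(aq)] = 0.056 M.

0.056 M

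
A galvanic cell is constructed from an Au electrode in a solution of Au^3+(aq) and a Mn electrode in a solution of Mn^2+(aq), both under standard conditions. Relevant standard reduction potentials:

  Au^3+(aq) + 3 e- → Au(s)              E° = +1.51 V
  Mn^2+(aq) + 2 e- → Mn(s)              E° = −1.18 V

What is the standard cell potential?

Of the two couples in this cell, the one with the more positive reduction potential is reduced at the cathode: here that is Au³⁺/Au (+1.51 V); Mn²⁺/Mn (−1.18 V) is the anode.
E°cell = E°(cathode) − E°(anode) = +1.51 − (−1.18) = +2.69 V.

+2.69 V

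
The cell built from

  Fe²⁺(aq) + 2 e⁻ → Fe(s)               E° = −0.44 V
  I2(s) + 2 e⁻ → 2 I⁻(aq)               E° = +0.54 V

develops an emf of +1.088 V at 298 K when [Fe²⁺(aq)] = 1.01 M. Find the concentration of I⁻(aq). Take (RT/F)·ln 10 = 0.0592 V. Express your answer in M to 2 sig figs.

0.015 M

The I₂/I⁻ couple has the larger reduction potential, so it is the cathode: E°cell = +0.54 − (−0.44) = +0.98 V and n = 2.
From the Nernst equation, log Q = n(E° − E)/0.0592 = 2·(+0.98 − (+1.088))/0.0592 = −3.649.
For I2(s) + Fe(s) → 2 I⁻(aq) + Fe²⁺(aq), the reaction quotient is Q = [I⁻(aq)]^2·[Fe²⁺(aq)].
Isolating [I⁻(aq)] in Q = 10^{−3.649} yields log [I⁻(aq)] = −1.827, i.e. 0.015 M.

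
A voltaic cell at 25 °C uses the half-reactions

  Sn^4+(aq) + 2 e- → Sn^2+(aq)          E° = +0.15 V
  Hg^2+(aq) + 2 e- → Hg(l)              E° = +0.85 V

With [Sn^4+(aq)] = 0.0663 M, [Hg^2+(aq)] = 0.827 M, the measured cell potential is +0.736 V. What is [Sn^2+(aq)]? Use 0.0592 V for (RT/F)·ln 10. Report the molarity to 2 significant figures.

1.3 M

The Hg²⁺/Hg couple has the larger reduction potential, so it is the cathode: E°cell = +0.85 − (+0.15) = +0.70 V and n = 2.
Rearranging E = E° − (0.0592/n)·log Q gives log Q = 2(+0.70 − (+0.736))/0.0592 = −1.216.
The balanced reaction is Hg^2+(aq) + Sn^2+(aq) → Hg(l) + Sn^4+(aq), so Q = [Sn^4+(aq)] / ([Hg^2+(aq)]·[Sn^2+(aq)]).
Substituting the known concentrations and solving, log [Sn^2+(aq)] = 0.120 and [Sn^2+(aq)] = 1.3 M.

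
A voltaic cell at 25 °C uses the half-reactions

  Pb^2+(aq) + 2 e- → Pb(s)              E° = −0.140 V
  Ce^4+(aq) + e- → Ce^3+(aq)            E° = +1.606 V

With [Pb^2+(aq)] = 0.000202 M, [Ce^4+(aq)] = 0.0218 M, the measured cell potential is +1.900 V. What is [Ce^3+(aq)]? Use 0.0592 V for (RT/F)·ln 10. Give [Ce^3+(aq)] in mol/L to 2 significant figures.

0.0038 M

Ce⁴⁺/Ce³⁺ is the cathode (higher E°); E°cell = +1.606 − (−0.140) = +1.746 V with n = 2.
Since E = E° − (0.0592/n)·log Q, log Q = n(E° − E)/0.0592 = −5.203.
For 2 Ce^4+(aq) + Pb(s) → 2 Ce^3+(aq) + Pb^2+(aq), the reaction quotient is Q = ([Ce^3+(aq)]^2·[Pb^2+(aq)]) / [Ce^4+(aq)]^2.
Solving for the unknown gives log [Ce^3+(aq)] = −2.416, so [Ce^3+(aq)] ≈ 0.0038 M.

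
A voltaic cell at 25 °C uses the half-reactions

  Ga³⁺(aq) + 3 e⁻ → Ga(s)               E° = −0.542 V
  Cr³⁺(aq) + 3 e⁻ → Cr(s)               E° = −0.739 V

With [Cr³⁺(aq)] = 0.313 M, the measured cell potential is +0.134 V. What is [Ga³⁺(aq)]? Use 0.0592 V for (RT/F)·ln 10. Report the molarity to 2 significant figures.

0.00020 M

The Ga³⁺/Ga couple has the larger reduction potential, so it is the cathode: E°cell = −0.542 − (−0.739) = +0.197 V and n = 3.
Since E = E° − (0.0592/n)·log Q, log Q = n(E° − E)/0.0592 = 3.193.
Balancing electrons gives Ga³⁺(aq) + Cr(s) → Ga(s) + Cr³⁺(aq); thus Q = [Cr³⁺(aq)] / [Ga³⁺(aq)].
Solving for the unknown gives log [Ga³⁺(aq)] = −3.697, so [Ga³⁺(aq)] ≈ 0.00020 M.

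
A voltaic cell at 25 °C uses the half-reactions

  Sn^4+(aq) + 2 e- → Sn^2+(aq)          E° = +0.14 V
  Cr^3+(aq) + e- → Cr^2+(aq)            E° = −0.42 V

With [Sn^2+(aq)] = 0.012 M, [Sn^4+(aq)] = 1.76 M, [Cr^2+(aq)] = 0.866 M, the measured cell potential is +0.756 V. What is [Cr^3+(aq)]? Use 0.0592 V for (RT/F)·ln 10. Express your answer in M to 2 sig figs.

The Sn⁴⁺/Sn²⁺ couple has the larger reduction potential, so it is the cathode: E°cell = +0.14 − (−0.42) = +0.56 V and n = 2.
From the Nernst equation, log Q = n(E° − E)/0.0592 = 2·(+0.56 − (+0.756))/0.0592 = −6.622.
The balanced reaction is Sn^4+(aq) + 2 Cr^2+(aq) → Sn^2+(aq) + 2 Cr^3+(aq), so Q = ([Sn^2+(aq)]·[Cr^3+(aq)]^2) / ([Sn^4+(aq)]·[Cr^2+(aq)]^2).
Solving for the unknown gives log [Cr^3+(aq)] = −2.290, so [Cr^3+(aq)] ≈ 0.0051 M.

0.0051 M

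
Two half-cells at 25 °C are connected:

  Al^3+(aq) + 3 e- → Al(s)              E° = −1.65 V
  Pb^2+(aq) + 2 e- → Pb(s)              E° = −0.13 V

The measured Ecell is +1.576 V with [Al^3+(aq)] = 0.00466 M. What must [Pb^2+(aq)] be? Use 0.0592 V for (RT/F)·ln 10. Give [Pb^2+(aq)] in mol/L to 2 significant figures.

2.2 M

With Pb²⁺/Pb at the cathode and Al³⁺/Al at the anode, E°cell = −0.13 − (−1.65) = +1.52 V (n = 6).
From the Nernst equation, log Q = n(E° − E)/0.0592 = 6·(+1.52 − (+1.576))/0.0592 = −5.676.
Balancing electrons gives 3 Pb^2+(aq) + 2 Al(s) → 3 Pb(s) + 2 Al^3+(aq); thus Q = [Al^3+(aq)]^2 / [Pb^2+(aq)]^3.
Isolating [Pb^2+(aq)] in Q = 10^{−5.676} yields log [Pb^2+(aq)] = 0.338, i.e. 2.2 M.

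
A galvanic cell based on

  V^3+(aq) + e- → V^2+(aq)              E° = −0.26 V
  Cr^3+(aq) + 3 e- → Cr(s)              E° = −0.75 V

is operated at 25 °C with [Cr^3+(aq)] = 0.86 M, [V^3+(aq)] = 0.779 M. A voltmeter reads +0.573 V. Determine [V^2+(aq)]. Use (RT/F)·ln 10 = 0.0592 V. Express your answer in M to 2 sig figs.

0.032 M

The V³⁺/V²⁺ couple has the larger reduction potential, so it is the cathode: E°cell = −0.26 − (−0.75) = +0.49 V and n = 3.
Rearranging E = E° − (0.0592/n)·log Q gives log Q = 3(+0.49 − (+0.573))/0.0592 = −4.206.
For 3 V^3+(aq) + Cr(s) → 3 V^2+(aq) + Cr^3+(aq), the reaction quotient is Q = ([V^2+(aq)]^3·[Cr^3+(aq)]) / [V^3+(aq)]^3.
Solving for the unknown gives log [V^2+(aq)] = −1.489, so [V^2+(aq)] ≈ 0.032 M.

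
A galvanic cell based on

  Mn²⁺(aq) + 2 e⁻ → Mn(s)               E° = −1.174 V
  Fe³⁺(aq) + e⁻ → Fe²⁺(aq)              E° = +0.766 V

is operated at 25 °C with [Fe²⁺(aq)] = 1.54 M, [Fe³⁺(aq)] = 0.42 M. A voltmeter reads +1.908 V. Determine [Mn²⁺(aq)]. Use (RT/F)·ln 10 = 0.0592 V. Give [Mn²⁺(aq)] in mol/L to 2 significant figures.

0.90 M

The Fe³⁺/Fe²⁺ couple has the larger reduction potential, so it is the cathode: E°cell = +0.766 − (−1.174) = +1.940 V and n = 2.
Since E = E° − (0.0592/n)·log Q, log Q = n(E° − E)/0.0592 = 1.081.
For 2 Fe³⁺(aq) + Mn(s) → 2 Fe²⁺(aq) + Mn²⁺(aq), the reaction quotient is Q = ([Fe²⁺(aq)]^2·[Mn²⁺(aq)]) / [Fe³⁺(aq)]^2.
Substituting the known concentrations and solving, log [Mn²⁺(aq)] = −0.048 and [Mn²⁺(aq)] = 0.90 M.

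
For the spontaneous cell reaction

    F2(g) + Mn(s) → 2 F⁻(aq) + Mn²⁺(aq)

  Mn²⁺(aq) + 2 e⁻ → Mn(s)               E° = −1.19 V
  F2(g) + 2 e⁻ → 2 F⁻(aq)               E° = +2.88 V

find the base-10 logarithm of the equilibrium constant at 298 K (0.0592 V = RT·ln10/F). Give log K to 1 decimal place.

log K = 137.5

The F₂/F⁻ couple is reduced (cathode); E°cell = +2.88 − (−1.19) = +4.07 V with n = 2.
At equilibrium E = 0, so log K = nE°cell / 0.0592 = (2)(+4.07) / 0.0592 = 137.5.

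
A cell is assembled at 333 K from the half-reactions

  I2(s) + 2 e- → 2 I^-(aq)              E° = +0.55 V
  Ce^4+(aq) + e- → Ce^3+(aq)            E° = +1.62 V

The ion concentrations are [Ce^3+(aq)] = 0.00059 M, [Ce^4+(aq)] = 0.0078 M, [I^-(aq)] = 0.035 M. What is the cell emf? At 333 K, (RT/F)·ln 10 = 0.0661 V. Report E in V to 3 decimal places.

The Ce⁴⁺/Ce³⁺ couple has the more positive E°, so it is the cathode; I₂/I⁻ is the anode.
The standard potential is +1.62 − (+0.55) = +1.07 V and the balanced reaction transfers n = 2 electrons.
The balanced reaction is 2 Ce^4+(aq) + 2 I^-(aq) → 2 Ce^3+(aq) + I2(s), so Q = [Ce^3+(aq)]^2 / ([Ce^4+(aq)]^2·[I^-(aq)]^2) = 4.67 and log Q = 0.669.
E = E° − (0.0661/n)·log Q = +1.07 − (0.0661/2)(0.669) = +1.048 V.

+1.048 V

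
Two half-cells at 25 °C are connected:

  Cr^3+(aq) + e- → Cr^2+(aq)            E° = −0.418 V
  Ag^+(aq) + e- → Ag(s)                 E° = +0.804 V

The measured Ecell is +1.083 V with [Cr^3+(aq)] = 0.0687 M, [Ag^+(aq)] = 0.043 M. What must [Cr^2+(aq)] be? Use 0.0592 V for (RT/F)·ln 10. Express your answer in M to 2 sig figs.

0.0072 M

Ag⁺/Ag is the cathode (higher E°); E°cell = +0.804 − (−0.418) = +1.222 V with n = 1.
Since E = E° − (0.0592/n)·log Q, log Q = n(E° − E)/0.0592 = 2.348.
The balanced reaction is Ag^+(aq) + Cr^2+(aq) → Ag(s) + Cr^3+(aq), so Q = [Cr^3+(aq)] / ([Ag^+(aq)]·[Cr^2+(aq)]).
Solving for the unknown gives log [Cr^2+(aq)] = −2.145, so [Cr^2+(aq)] ≈ 0.0072 M.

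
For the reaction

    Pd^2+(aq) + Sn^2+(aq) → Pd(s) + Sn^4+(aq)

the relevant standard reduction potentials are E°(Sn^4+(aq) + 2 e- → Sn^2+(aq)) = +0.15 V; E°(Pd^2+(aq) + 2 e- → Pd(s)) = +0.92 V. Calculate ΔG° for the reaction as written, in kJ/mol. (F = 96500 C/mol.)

−149 kJ/mol

In the reaction as written Pd^2+(aq) is reduced, so the Pd²⁺/Pd couple is the cathode and Sn⁴⁺/Sn²⁺ is the anode.
E°cell = +0.92 − (+0.15) = +0.77 V; balancing electrons gives n = 2.
ΔG° = −nFE°cell = −(2)(96500)(+0.77) J/mol = −149 kJ/mol.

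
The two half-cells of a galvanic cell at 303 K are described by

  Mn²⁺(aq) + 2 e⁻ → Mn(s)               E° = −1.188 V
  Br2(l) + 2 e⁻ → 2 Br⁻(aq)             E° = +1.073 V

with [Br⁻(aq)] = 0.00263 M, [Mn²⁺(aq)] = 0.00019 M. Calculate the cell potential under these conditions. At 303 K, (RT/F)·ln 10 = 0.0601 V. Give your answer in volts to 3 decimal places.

The Br₂/Br⁻ couple has the more positive E°, so it is the cathode; Mn²⁺/Mn is the anode.
E°cell = +1.073 − (−1.188) = +2.261 V, with n = 2 electrons transferred.
The balanced reaction is Br2(l) + Mn(s) → 2 Br⁻(aq) + Mn²⁺(aq), so Q = [Br⁻(aq)]^2·[Mn²⁺(aq)] = 1.31×10^−9 and log Q = −8.881.
Applying E = E° − (RT ln10/nF)·log Q gives +2.261 − (0.0601/2)(−8.881) = +2.528 V.

+2.528 V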